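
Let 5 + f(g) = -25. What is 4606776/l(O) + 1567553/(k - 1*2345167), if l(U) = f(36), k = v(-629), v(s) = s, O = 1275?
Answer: -105947095493/689940 ≈ -1.5356e+5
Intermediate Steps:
k = -629
f(g) = -30 (f(g) = -5 - 25 = -30)
l(U) = -30
4606776/l(O) + 1567553/(k - 1*2345167) = 4606776/(-30) + 1567553/(-629 - 1*2345167) = 4606776*(-1/30) + 1567553/(-629 - 2345167) = -767796/5 + 1567553/(-2345796) = -767796/5 + 1567553*(-1/2345796) = -767796/5 - 92209/137988 = -105947095493/689940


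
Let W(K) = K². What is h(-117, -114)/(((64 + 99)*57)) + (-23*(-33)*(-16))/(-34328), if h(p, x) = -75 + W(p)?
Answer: 24173804/13289227 ≈ 1.8191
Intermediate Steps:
h(p, x) = -75 + p²
h(-117, -114)/(((64 + 99)*57)) + (-23*(-33)*(-16))/(-34328) = (-75 + (-117)²)/(((64 + 99)*57)) + (-23*(-33)*(-16))/(-34328) = (-75 + 13689)/((163*57)) + (759*(-16))*(-1/34328) = 13614/9291 - 12144*(-1/34328) = 13614*(1/9291) + 1518/4291 = 4538/3097 + 1518/4291 = 24173804/13289227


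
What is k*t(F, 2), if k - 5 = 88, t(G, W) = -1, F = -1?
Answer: -93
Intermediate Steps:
k = 93 (k = 5 + 88 = 93)
k*t(F, 2) = 93*(-1) = -93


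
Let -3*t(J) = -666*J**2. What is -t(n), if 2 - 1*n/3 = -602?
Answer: -728902368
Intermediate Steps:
n = 1812 (n = 6 - 3*(-602) = 6 + 1806 = 1812)
t(J) = 222*J**2 (t(J) = -(-222)*J**2 = 222*J**2)
-t(n) = -222*1812**2 = -222*3283344 = -1*728902368 = -728902368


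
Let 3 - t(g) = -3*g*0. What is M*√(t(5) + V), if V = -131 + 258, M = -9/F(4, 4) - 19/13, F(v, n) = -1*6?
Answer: √130/26 ≈ 0.43853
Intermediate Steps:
F(v, n) = -6
t(g) = 3 (t(g) = 3 - (-3*g)*0 = 3 - 1*0 = 3 + 0 = 3)
M = 1/26 (M = -9/(-6) - 19/13 = -9*(-⅙) - 19*1/13 = 3/2 - 19/13 = 1/26 ≈ 0.038462)
V = 127
M*√(t(5) + V) = √(3 + 127)/26 = √130/26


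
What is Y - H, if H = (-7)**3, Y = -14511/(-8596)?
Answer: 423277/1228 ≈ 344.69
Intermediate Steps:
Y = 2073/1228 (Y = -14511*(-1/8596) = 2073/1228 ≈ 1.6881)
H = -343
Y - H = 2073/1228 - 1*(-343) = 2073/1228 + 343 = 423277/1228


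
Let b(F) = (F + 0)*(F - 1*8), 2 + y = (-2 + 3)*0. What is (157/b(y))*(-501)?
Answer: -78657/20 ≈ -3932.9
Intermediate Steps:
y = -2 (y = -2 + (-2 + 3)*0 = -2 + 1*0 = -2 + 0 = -2)
b(F) = F*(-8 + F) (b(F) = F*(F - 8) = F*(-8 + F))
(157/b(y))*(-501) = (157/((-2*(-8 - 2))))*(-501) = (157/((-2*(-10))))*(-501) = (157/20)*(-501) = -78657/20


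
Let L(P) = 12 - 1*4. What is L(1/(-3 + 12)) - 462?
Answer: -454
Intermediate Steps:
L(P) = 8 (L(P) = 12 - 4 = 8)
L(1/(-3 + 12)) - 462 = 8 - 462 = -454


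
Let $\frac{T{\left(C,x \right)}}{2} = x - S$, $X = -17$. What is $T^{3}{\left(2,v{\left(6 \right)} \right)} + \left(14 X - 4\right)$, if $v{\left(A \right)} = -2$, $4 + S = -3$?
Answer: $758$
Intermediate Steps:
$S = -7$ ($S = -4 - 3 = -7$)
$T{\left(C,x \right)} = 14 + 2 x$ ($T{\left(C,x \right)} = 2 \left(x - -7\right) = 2 \left(x + 7\right) = 2 \left(7 + x\right) = 14 + 2 x$)
$T^{3}{\left(2,v{\left(6 \right)} \right)} + \left(14 X - 4\right) = \left(14 + 2 \left(-2\right)\right)^{3} + \left(14 \left(-17\right) - 4\right) = \left(14 - 4\right)^{3} - 242 = 10^{3} - 242 = 1000 - 242 = 758$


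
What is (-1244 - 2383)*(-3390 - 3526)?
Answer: 25084332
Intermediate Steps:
(-1244 - 2383)*(-3390 - 3526) = -3627*(-6916) = 25084332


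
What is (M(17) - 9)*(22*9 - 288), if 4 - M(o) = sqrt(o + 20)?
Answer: 450 + 90*sqrt(37) ≈ 997.45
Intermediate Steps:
M(o) = 4 - sqrt(20 + o) (M(o) = 4 - sqrt(o + 20) = 4 - sqrt(20 + o))
(M(17) - 9)*(22*9 - 288) = ((4 - sqrt(20 + 17)) - 9)*(22*9 - 288) = ((4 - sqrt(37)) - 9)*(198 - 288) = (-5 - sqrt(37))*(-90) = 450 + 90*sqrt(37)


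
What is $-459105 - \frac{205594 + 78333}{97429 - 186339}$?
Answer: $- \frac{40818741623}{88910} \approx -4.591 \cdot 10^{5}$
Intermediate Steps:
$-459105 - \frac{205594 + 78333}{97429 - 186339} = -459105 - \frac{283927}{-88910} = -459105 - 283927 \left(- \frac{1}{88910}\right) = -459105 - - \frac{283927}{88910} = -459105 + \frac{283927}{88910} = - \frac{40818741623}{88910}$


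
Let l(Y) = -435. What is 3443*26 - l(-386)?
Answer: 89953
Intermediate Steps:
3443*26 - l(-386) = 3443*26 - 1*(-435) = 89518 + 435 = 89953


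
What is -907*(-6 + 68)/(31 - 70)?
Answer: 56234/39 ≈ 1441.9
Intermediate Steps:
-907*(-6 + 68)/(31 - 70) = -56234/(-39) = -56234*(-1)/39 = -907*(-62/39) = 56234/39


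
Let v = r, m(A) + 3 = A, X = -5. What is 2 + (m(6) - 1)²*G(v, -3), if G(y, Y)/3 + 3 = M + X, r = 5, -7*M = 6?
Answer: -730/7 ≈ -104.29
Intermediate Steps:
M = -6/7 (M = -⅐*6 = -6/7 ≈ -0.85714)
m(A) = -3 + A
v = 5
G(y, Y) = -186/7 (G(y, Y) = -9 + 3*(-6/7 - 5) = -9 + 3*(-41/7) = -9 - 123/7 = -186/7)
2 + (m(6) - 1)²*G(v, -3) = 2 + ((-3 + 6) - 1)²*(-186/7) = 2 + (3 - 1)²*(-186/7) = 2 + 2²*(-186/7) = 2 + 4*(-186/7) = 2 - 744/7 = -730/7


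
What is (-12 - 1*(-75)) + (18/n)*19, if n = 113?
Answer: 7461/113 ≈ 66.026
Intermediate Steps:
(-12 - 1*(-75)) + (18/n)*19 = (-12 - 1*(-75)) + (18/113)*19 = (-12 + 75) + (18*(1/113))*19 = 63 + (18/113)*19 = 63 + 342/113 = 7461/113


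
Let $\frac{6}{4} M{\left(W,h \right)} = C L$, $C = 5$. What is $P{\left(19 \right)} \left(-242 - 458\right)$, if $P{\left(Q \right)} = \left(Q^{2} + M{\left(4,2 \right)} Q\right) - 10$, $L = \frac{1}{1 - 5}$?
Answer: $- \frac{703850}{3} \approx -2.3462 \cdot 10^{5}$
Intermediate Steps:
$L = - \frac{1}{4}$ ($L = \frac{1}{-4} = - \frac{1}{4} \approx -0.25$)
$M{\left(W,h \right)} = - \frac{5}{6}$ ($M{\left(W,h \right)} = \frac{2 \cdot 5 \left(- \frac{1}{4}\right)}{3} = \frac{2}{3} \left(- \frac{5}{4}\right) = - \frac{5}{6}$)
$P{\left(Q \right)} = -10 + Q^{2} - \frac{5 Q}{6}$ ($P{\left(Q \right)} = \left(Q^{2} - \frac{5 Q}{6}\right) - 10 = -10 + Q^{2} - \frac{5 Q}{6}$)
$P{\left(19 \right)} \left(-242 - 458\right) = \left(-10 + 19^{2} - \frac{95}{6}\right) \left(-242 - 458\right) = \left(-10 + 361 - \frac{95}{6}\right) \left(-700\right) = \frac{2011}{6} \left(-700\right) = - \frac{703850}{3}$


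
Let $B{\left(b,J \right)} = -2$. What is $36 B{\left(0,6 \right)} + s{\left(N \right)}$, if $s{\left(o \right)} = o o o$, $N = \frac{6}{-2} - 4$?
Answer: $-415$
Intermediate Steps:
$N = -7$ ($N = 6 \left(- \frac{1}{2}\right) - 4 = -3 - 4 = -7$)
$s{\left(o \right)} = o^{3}$ ($s{\left(o \right)} = o^{2} o = o^{3}$)
$36 B{\left(0,6 \right)} + s{\left(N \right)} = 36 \left(-2\right) + \left(-7\right)^{3} = -72 - 343 = -415$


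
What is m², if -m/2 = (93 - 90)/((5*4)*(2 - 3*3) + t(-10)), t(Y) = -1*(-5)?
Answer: 4/2025 ≈ 0.0019753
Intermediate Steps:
t(Y) = 5
m = 2/45 (m = -2*(93 - 90)/((5*4)*(2 - 3*3) + 5) = -6/(20*(2 - 9) + 5) = -6/(20*(-7) + 5) = -6/(-140 + 5) = -6/(-135) = -6*(-1)/135 = -2*(-1/45) = 2/45 ≈ 0.044444)
m² = (2/45)² = 4/2025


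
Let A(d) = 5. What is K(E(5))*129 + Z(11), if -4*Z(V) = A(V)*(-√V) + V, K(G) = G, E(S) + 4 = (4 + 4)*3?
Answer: 10309/4 + 5*√11/4 ≈ 2581.4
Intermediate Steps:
E(S) = 20 (E(S) = -4 + (4 + 4)*3 = -4 + 8*3 = -4 + 24 = 20)
Z(V) = -V/4 + 5*√V/4 (Z(V) = -(5*(-√V) + V)/4 = -(-5*√V + V)/4 = -(V - 5*√V)/4 = -V/4 + 5*√V/4)
K(E(5))*129 + Z(11) = 20*129 + (-¼*11 + 5*√11/4) = 2580 + (-11/4 + 5*√11/4) = 10309/4 + 5*√11/4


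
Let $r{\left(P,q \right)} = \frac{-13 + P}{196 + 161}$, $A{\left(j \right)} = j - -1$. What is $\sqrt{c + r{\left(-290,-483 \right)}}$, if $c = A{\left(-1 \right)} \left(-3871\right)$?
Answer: $\frac{i \sqrt{12019}}{119} \approx 0.92127 i$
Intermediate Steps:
$A{\left(j \right)} = 1 + j$ ($A{\left(j \right)} = j + 1 = 1 + j$)
$r{\left(P,q \right)} = - \frac{13}{357} + \frac{P}{357}$ ($r{\left(P,q \right)} = \frac{-13 + P}{357} = \left(-13 + P\right) \frac{1}{357} = - \frac{13}{357} + \frac{P}{357}$)
$c = 0$ ($c = \left(1 - 1\right) \left(-3871\right) = 0 \left(-3871\right) = 0$)
$\sqrt{c + r{\left(-290,-483 \right)}} = \sqrt{0 + \left(- \frac{13}{357} + \frac{1}{357} \left(-290\right)\right)} = \sqrt{0 - \frac{101}{119}} = \sqrt{- \frac{101}{119}} = \frac{i \sqrt{12019}}{119}$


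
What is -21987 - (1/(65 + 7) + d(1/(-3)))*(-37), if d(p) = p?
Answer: -1583915/72 ≈ -21999.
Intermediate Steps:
-21987 - (1/(65 + 7) + d(1/(-3)))*(-37) = -21987 - (1/(65 + 7) + 1/(-3))*(-37) = -21987 - (1/72 - ⅓)*(-37) = -21987 - (-23)*(-37)/72 = -21987 - 1*851/72 = -21987 - 851/72 = -1583915/72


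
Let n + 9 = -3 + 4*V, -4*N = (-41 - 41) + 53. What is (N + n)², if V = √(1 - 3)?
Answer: (-19 + 16*I*√2)²/16 ≈ -9.4375 - 53.74*I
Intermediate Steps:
V = I*√2 (V = √(-2) = I*√2 ≈ 1.4142*I)
N = 29/4 (N = -((-41 - 41) + 53)/4 = -(-82 + 53)/4 = -¼*(-29) = 29/4 ≈ 7.2500)
n = -12 + 4*I*√2 (n = -9 + (-3 + 4*(I*√2)) = -9 + (-3 + 4*I*√2) = -12 + 4*I*√2 ≈ -12.0 + 5.6569*I)
(N + n)² = (29/4 + (-12 + 4*I*√2))² = (-19/4 + 4*I*√2)²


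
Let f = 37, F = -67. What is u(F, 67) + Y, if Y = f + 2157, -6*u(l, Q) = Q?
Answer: 13097/6 ≈ 2182.8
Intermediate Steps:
u(l, Q) = -Q/6
Y = 2194 (Y = 37 + 2157 = 2194)
u(F, 67) + Y = -⅙*67 + 2194 = -67/6 + 2194 = 13097/6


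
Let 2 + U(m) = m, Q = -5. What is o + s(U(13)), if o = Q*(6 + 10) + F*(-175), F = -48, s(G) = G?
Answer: 8331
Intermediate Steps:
U(m) = -2 + m
o = 8320 (o = -5*(6 + 10) - 48*(-175) = -5*16 + 8400 = -80 + 8400 = 8320)
o + s(U(13)) = 8320 + (-2 + 13) = 8320 + 11 = 8331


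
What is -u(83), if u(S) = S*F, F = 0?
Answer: 0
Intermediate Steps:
u(S) = 0 (u(S) = S*0 = 0)
-u(83) = -1*0 = 0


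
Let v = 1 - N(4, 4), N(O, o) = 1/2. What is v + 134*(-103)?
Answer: -27603/2 ≈ -13802.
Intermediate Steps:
N(O, o) = ½
v = ½ (v = 1 - 1*½ = 1 - ½ = ½ ≈ 0.50000)
v + 134*(-103) = ½ + 134*(-103) = ½ - 13802 = -27603/2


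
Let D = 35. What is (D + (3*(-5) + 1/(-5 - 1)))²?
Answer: 14161/36 ≈ 393.36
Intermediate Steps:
(D + (3*(-5) + 1/(-5 - 1)))² = (35 + (3*(-5) + 1/(-5 - 1)))² = (35 + (-15 + 1/(-6)))² = (35 + (-15 - ⅙))² = (35 - 91/6)² = (119/6)² = 14161/36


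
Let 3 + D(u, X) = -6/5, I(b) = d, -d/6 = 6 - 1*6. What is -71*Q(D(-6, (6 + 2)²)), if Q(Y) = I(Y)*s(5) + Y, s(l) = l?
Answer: 1491/5 ≈ 298.20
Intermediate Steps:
d = 0 (d = -6*(6 - 1*6) = -6*(6 - 6) = -6*0 = 0)
I(b) = 0
D(u, X) = -21/5 (D(u, X) = -3 - 6/5 = -21/5)
Q(Y) = Y (Q(Y) = 0*5 + Y = 0 + Y = Y)
-71*Q(D(-6, (6 + 2)²)) = -71*(-21/5) = 1491/5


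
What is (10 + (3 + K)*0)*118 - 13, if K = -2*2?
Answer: 1167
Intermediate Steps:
K = -4
(10 + (3 + K)*0)*118 - 13 = (10 + (3 - 4)*0)*118 - 13 = (10 - 1*0)*118 - 13 = (10 + 0)*118 - 13 = 10*118 - 13 = 1180 - 13 = 1167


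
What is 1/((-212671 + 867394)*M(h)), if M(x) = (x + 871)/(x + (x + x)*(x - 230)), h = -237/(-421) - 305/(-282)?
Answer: -5281499998940/4026496898901018303 ≈ -1.3117e-6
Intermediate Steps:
h = 195239/118722 (h = -237*(-1/421) - 305*(-1/282) = 237/421 + 305/282 = 195239/118722 ≈ 1.6445)
M(x) = (871 + x)/(x + 2*x*(-230 + x)) (M(x) = (871 + x)/(x + (2*x)*(-230 + x)) = (871 + x)/(x + 2*x*(-230 + x)))
1/((-212671 + 867394)*M(h)) = 1/((-212671 + 867394)*(((871 + 195239/118722)/((195239/118722)*(-459 + 2*(195239/118722)))))) = 1/(654723*(((118722/195239)*(103602101/118722)/(-459 + 195239/59361)))) = 1/(654723*(((118722/195239)*(103602101/118722)/(-27051460/59361)))) = 1/(654723*(((118722/195239)*(-59361/27051460)*(103602101/118722)))) = 1/(654723*(-6149924317461/5281499998940)) = (1/654723)*(-5281499998940/6149924317461) = -5281499998940/4026496898901018303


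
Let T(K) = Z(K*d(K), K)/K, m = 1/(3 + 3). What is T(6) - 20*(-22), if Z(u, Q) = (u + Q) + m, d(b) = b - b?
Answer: 15877/36 ≈ 441.03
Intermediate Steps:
m = 1/6 ≈ 0.16667
d(b) = 0
Z(u, Q) = 1/6 + Q + u (Z(u, Q) = (u + Q) + 1/6 = (Q + u) + 1/6 = 1/6 + Q + u)
T(K) = (1/6 + K)/K (T(K) = (1/6 + K + K*0)/K = (1/6 + K + 0)/K = (1/6 + K)/K)
T(6) - 20*(-22) = (1/6 + 6)/6 - 20*(-22) = (1/6)*(37/6) + 440 = 37/36 + 440 = 15877/36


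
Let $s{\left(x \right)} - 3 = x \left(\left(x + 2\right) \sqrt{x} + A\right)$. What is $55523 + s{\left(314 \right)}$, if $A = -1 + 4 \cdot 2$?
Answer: $57724 + 99224 \sqrt{314} \approx 1.816 \cdot 10^{6}$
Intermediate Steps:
$A = 7$ ($A = -1 + 8 = 7$)
$s{\left(x \right)} = 3 + x \left(7 + \sqrt{x} \left(2 + x\right)\right)$ ($s{\left(x \right)} = 3 + x \left(\left(x + 2\right) \sqrt{x} + 7\right) = 3 + x \left(\left(2 + x\right) \sqrt{x} + 7\right) = 3 + x \left(\sqrt{x} \left(2 + x\right) + 7\right) = 3 + x \left(7 + \sqrt{x} \left(2 + x\right)\right)$)
$55523 + s{\left(314 \right)} = 55523 + \left(3 + 314^{\frac{5}{2}} + 2 \cdot 314^{\frac{3}{2}} + 7 \cdot 314\right) = 55523 + \left(3 + 98596 \sqrt{314} + 2 \cdot 314 \sqrt{314} + 2198\right) = 55523 + \left(3 + 98596 \sqrt{314} + 628 \sqrt{314} + 2198\right) = 55523 + \left(2201 + 99224 \sqrt{314}\right) = 57724 + 99224 \sqrt{314}$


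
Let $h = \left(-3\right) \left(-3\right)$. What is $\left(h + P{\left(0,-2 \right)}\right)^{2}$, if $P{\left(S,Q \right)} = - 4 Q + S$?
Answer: $289$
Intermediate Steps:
$P{\left(S,Q \right)} = S - 4 Q$
$h = 9$
$\left(h + P{\left(0,-2 \right)}\right)^{2} = \left(9 + \left(0 - -8\right)\right)^{2} = \left(9 + \left(0 + 8\right)\right)^{2} = \left(9 + 8\right)^{2} = 17^{2} = 289$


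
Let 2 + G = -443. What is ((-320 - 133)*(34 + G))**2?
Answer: 34664109489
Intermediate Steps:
G = -445 (G = -2 - 443 = -445)
((-320 - 133)*(34 + G))**2 = ((-320 - 133)*(34 - 445))**2 = (-453*(-411))**2 = 186183**2 = 34664109489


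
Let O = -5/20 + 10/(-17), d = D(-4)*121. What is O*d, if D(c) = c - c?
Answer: 0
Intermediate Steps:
D(c) = 0
d = 0 (d = 0*121 = 0)
O = -57/68 (O = -5*1/20 + 10*(-1/17) = -¼ - 10/17 = -57/68 ≈ -0.83823)
O*d = -57/68*0 = 0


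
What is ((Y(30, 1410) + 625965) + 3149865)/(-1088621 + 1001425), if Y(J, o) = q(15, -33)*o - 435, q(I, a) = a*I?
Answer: -3077445/87196 ≈ -35.293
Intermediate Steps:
q(I, a) = I*a
Y(J, o) = -435 - 495*o (Y(J, o) = (15*(-33))*o - 435 = -495*o - 435 = -435 - 495*o)
((Y(30, 1410) + 625965) + 3149865)/(-1088621 + 1001425) = (((-435 - 495*1410) + 625965) + 3149865)/(-1088621 + 1001425) = (((-435 - 697950) + 625965) + 3149865)/(-87196) = ((-698385 + 625965) + 3149865)*(-1/87196) = (-72420 + 3149865)*(-1/87196) = 3077445*(-1/87196) = -3077445/87196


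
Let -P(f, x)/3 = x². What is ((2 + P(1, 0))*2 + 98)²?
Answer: 10404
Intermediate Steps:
P(f, x) = -3*x²
((2 + P(1, 0))*2 + 98)² = ((2 - 3*0²)*2 + 98)² = ((2 - 3*0)*2 + 98)² = ((2 + 0)*2 + 98)² = (2*2 + 98)² = (4 + 98)² = 102² = 10404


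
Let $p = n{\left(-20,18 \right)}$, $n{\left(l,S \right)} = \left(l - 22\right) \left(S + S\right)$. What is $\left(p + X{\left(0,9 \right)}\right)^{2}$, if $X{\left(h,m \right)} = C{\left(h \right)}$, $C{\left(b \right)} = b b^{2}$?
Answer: $2286144$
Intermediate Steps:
$C{\left(b \right)} = b^{3}$
$X{\left(h,m \right)} = h^{3}$
$n{\left(l,S \right)} = 2 S \left(-22 + l\right)$ ($n{\left(l,S \right)} = \left(-22 + l\right) 2 S = 2 S \left(-22 + l\right)$)
$p = -1512$ ($p = 2 \cdot 18 \left(-22 - 20\right) = 2 \cdot 18 \left(-42\right) = -1512$)
$\left(p + X{\left(0,9 \right)}\right)^{2} = \left(-1512 + 0^{3}\right)^{2} = \left(-1512 + 0\right)^{2} = \left(-1512\right)^{2} = 2286144$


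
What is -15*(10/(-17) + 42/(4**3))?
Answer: -555/544 ≈ -1.0202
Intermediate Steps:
-15*(10/(-17) + 42/(4**3)) = -15*(10*(-1/17) + 42/64) = -15*(-10/17 + 42*(1/64)) = -15*(-10/17 + 21/32) = -15*37/544 = -555/544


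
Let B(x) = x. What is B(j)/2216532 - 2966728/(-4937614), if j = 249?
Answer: 1096179502197/1824063239108 ≈ 0.60096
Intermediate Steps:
B(j)/2216532 - 2966728/(-4937614) = 249/2216532 - 2966728/(-4937614) = 249*(1/2216532) - 2966728*(-1/4937614) = 83/738844 + 1483364/2468807 = 1096179502197/1824063239108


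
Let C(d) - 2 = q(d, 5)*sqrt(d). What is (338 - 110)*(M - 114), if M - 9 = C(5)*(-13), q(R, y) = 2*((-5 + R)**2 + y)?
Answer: -29868 - 29640*sqrt(5) ≈ -96145.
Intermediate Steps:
q(R, y) = 2*y + 2*(-5 + R)**2 (q(R, y) = 2*(y + (-5 + R)**2) = 2*y + 2*(-5 + R)**2)
C(d) = 2 + sqrt(d)*(10 + 2*(-5 + d)**2) (C(d) = 2 + (2*5 + 2*(-5 + d)**2)*sqrt(d) = 2 + (10 + 2*(-5 + d)**2)*sqrt(d) = 2 + sqrt(d)*(10 + 2*(-5 + d)**2))
M = -17 - 130*sqrt(5) (M = 9 + (2 + 2*sqrt(5)*(5 + (-5 + 5)**2))*(-13) = 9 + (2 + 2*sqrt(5)*(5 + 0**2))*(-13) = 9 + (2 + 2*sqrt(5)*(5 + 0))*(-13) = 9 + (2 + 2*sqrt(5)*5)*(-13) = 9 + (2 + 10*sqrt(5))*(-13) = 9 + (-26 - 130*sqrt(5)) = -17 - 130*sqrt(5) ≈ -307.69)
(338 - 110)*(M - 114) = (338 - 110)*((-17 - 130*sqrt(5)) - 114) = 228*(-131 - 130*sqrt(5)) = -29868 - 29640*sqrt(5)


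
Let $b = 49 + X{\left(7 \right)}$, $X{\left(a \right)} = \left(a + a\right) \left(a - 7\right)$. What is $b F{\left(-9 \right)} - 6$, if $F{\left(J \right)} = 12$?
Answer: $582$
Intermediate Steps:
$X{\left(a \right)} = 2 a \left(-7 + a\right)$
$b = 49$ ($b = 49 + 2 \cdot 7 \left(-7 + 7\right) = 49 + 2 \cdot 7 \cdot 0 = 49 + 0 = 49$)
$b F{\left(-9 \right)} - 6 = 49 \cdot 12 - 6 = 588 - 6 = 582$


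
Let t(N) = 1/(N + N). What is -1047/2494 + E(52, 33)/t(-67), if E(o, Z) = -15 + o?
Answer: -12366299/2494 ≈ -4958.4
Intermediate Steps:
t(N) = 1/(2*N)
-1047/2494 + E(52, 33)/t(-67) = -1047/2494 + (-15 + 52)/(((½)/(-67))) = -1047*1/2494 + 37/(((½)*(-1/67))) = -1047/2494 + 37/(-1/134) = -1047/2494 + 37*(-134) = -1047/2494 - 4958 = -12366299/2494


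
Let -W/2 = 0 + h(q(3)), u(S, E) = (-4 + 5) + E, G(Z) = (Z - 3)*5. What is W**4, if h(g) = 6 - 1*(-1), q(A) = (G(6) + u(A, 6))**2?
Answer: 38416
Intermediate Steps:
G(Z) = -15 + 5*Z (G(Z) = (-3 + Z)*5 = -15 + 5*Z)
u(S, E) = 1 + E
q(A) = 484 (q(A) = ((-15 + 5*6) + (1 + 6))**2 = ((-15 + 30) + 7)**2 = (15 + 7)**2 = 22**2 = 484)
h(g) = 7 (h(g) = 6 + 1 = 7)
W = -14 (W = -2*(0 + 7) = -2*7 = -14)
W**4 = (-14)**4 = 38416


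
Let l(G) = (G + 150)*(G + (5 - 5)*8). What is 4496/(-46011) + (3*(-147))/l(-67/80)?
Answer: 126266844944/36786300621 ≈ 3.4324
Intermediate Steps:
l(G) = G*(150 + G) (l(G) = (150 + G)*(G + 0*8) = (150 + G)*(G + 0) = (150 + G)*G = G*(150 + G))
4496/(-46011) + (3*(-147))/l(-67/80) = 4496/(-46011) + (3*(-147))/(((-67/80)*(150 - 67/80))) = 4496*(-1/46011) - 441*(-80/(67*(150 - 67*1/80))) = -4496/46011 - 441*(-80/(67*(150 - 67/80))) = -4496/46011 - 441/((-67/80*11933/80)) = -4496/46011 - 441/(-799511/6400) = -4496/46011 - 441*(-6400/799511) = -4496/46011 + 2822400/799511 = 126266844944/36786300621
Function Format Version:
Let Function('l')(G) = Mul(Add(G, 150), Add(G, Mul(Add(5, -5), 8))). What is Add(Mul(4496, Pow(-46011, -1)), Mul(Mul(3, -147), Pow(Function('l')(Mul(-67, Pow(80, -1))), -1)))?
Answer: Rational(126266844944, 36786300621) ≈ 3.4324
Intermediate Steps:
Function('l')(G) = Mul(G, Add(150, G)) (Function('l')(G) = Mul(Add(150, G), Add(G, Mul(0, 8))) = Mul(Add(150, G), Add(G, 0)) = Mul(Add(150, G), G) = Mul(G, Add(150, G)))
Add(Mul(4496, Pow(-46011, -1)), Mul(Mul(3, -147), Pow(Function('l')(Mul(-67, Pow(80, -1))), -1))) = Add(Mul(4496, Pow(-46011, -1)), Mul(Mul(3, -147), Pow(Mul(Mul(-67, Pow(80, -1)), Add(150, Mul(-67, Pow(80, -1)))), -1))) = Add(Mul(4496, Rational(-1, 46011)), Mul(-441, Pow(Mul(Mul(-67, Rational(1, 80)), Add(150, Mul(-67, Rational(1, 80)))), -1))) = Add(Rational(-4496, 46011), Mul(-441, Pow(Mul(Rational(-67, 80), Add(150, Rational(-67, 80))), -1))) = Add(Rational(-4496, 46011), Mul(-441, Pow(Mul(Rational(-67, 80), Rational(11933, 80)), -1))) = Add(Rational(-4496, 46011), Mul(-441, Pow(Rational(-799511, 6400), -1))) = Add(Rational(-4496, 46011), Mul(-441, Rational(-6400, 799511))) = Add(Rational(-4496, 46011), Rational(2822400, 799511)) = Rational(126266844944, 36786300621)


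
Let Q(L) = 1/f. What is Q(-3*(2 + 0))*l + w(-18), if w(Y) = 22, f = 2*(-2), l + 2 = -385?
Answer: 475/4 ≈ 118.75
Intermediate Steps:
l = -387 (l = -2 - 385 = -387)
f = -4
Q(L) = -¼ (Q(L) = 1/(-4) = -¼)
Q(-3*(2 + 0))*l + w(-18) = -¼*(-387) + 22 = 387/4 + 22 = 475/4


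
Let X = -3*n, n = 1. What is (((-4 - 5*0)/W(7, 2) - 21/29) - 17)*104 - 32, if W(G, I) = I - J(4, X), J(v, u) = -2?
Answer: -57400/29 ≈ -1979.3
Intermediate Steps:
X = -3 (X = -3*1 = -3)
W(G, I) = 2 + I (W(G, I) = I - 1*(-2) = I + 2 = 2 + I)
(((-4 - 5*0)/W(7, 2) - 21/29) - 17)*104 - 32 = (((-4 - 5*0)/(2 + 2) - 21/29) - 17)*104 - 32 = (((-4 + 0)/4 - 21*1/29) - 17)*104 - 32 = ((-4*1/4 - 21/29) - 17)*104 - 32 = ((-1 - 21/29) - 17)*104 - 32 = (-50/29 - 17)*104 - 32 = -543/29*104 - 32 = -56472/29 - 32 = -57400/29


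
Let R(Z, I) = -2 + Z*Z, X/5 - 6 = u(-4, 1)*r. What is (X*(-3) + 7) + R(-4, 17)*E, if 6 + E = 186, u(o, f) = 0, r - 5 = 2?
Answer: 2437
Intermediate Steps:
r = 7 (r = 5 + 2 = 7)
E = 180 (E = -6 + 186 = 180)
X = 30 (X = 30 + 5*(0*7) = 30 + 5*0 = 30 + 0 = 30)
R(Z, I) = -2 + Z²
(X*(-3) + 7) + R(-4, 17)*E = (30*(-3) + 7) + (-2 + (-4)²)*180 = (-90 + 7) + (-2 + 16)*180 = -83 + 14*180 = -83 + 2520 = 2437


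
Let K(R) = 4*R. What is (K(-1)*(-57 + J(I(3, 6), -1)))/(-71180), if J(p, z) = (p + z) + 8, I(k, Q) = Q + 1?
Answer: -43/17795 ≈ -0.0024164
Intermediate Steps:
I(k, Q) = 1 + Q
J(p, z) = 8 + p + z
(K(-1)*(-57 + J(I(3, 6), -1)))/(-71180) = ((4*(-1))*(-57 + (8 + (1 + 6) - 1)))/(-71180) = -4*(-57 + (8 + 7 - 1))*(-1/71180) = -4*(-57 + 14)*(-1/71180) = -4*(-43)*(-1/71180) = 172*(-1/71180) = -43/17795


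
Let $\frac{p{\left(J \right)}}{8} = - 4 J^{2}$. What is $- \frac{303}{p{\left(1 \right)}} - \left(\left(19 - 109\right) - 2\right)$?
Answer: $\frac{3247}{32} \approx 101.47$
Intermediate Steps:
$p{\left(J \right)} = - 32 J^{2}$ ($p{\left(J \right)} = 8 \left(- 4 J^{2}\right) = - 32 J^{2}$)
$- \frac{303}{p{\left(1 \right)}} - \left(\left(19 - 109\right) - 2\right) = - \frac{303}{\left(-32\right) 1^{2}} - \left(\left(19 - 109\right) - 2\right) = - \frac{303}{\left(-32\right) 1} - \left(-90 - 2\right) = - \frac{303}{-32} - -92 = \left(-303\right) \left(- \frac{1}{32}\right) + 92 = \frac{303}{32} + 92 = \frac{3247}{32}$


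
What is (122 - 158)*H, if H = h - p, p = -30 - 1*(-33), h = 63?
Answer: -2160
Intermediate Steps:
p = 3 (p = -30 + 33 = 3)
H = 60 (H = 63 - 1*3 = 63 - 3 = 60)
(122 - 158)*H = (122 - 158)*60 = -36*60 = -2160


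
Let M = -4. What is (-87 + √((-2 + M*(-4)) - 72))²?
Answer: (87 - I*√58)² ≈ 7511.0 - 1325.1*I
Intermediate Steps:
(-87 + √((-2 + M*(-4)) - 72))² = (-87 + √((-2 - 4*(-4)) - 72))² = (-87 + √((-2 + 16) - 72))² = (-87 + √(14 - 72))² = (-87 + √(-58))² = (-87 + I*√58)²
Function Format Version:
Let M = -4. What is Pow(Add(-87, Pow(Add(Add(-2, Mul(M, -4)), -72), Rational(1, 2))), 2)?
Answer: Pow(Add(87, Mul(-1, I, Pow(58, Rational(1, 2)))), 2) ≈ Add(7511.0, Mul(-1325.1, I))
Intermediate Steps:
Pow(Add(-87, Pow(Add(Add(-2, Mul(M, -4)), -72), Rational(1, 2))), 2) = Pow(Add(-87, Pow(Add(Add(-2, Mul(-4, -4)), -72), Rational(1, 2))), 2) = Pow(Add(-87, Pow(Add(Add(-2, 16), -72), Rational(1, 2))), 2) = Pow(Add(-87, Pow(Add(14, -72), Rational(1, 2))), 2) = Pow(Add(-87, Pow(-58, Rational(1, 2))), 2) = Pow(Add(-87, Mul(I, Pow(58, Rational(1, 2)))), 2)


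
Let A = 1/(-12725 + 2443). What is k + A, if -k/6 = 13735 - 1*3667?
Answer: -621115057/10282 ≈ -60408.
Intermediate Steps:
k = -60408 (k = -6*(13735 - 1*3667) = -6*(13735 - 3667) = -6*10068 = -60408)
A = -1/10282 (A = 1/(-10282) = -1/10282 ≈ -9.7257e-5)
k + A = -60408 - 1/10282 = -621115057/10282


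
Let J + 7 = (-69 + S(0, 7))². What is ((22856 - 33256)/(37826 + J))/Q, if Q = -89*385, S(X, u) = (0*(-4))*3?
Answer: 104/14590037 ≈ 7.1282e-6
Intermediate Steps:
S(X, u) = 0 (S(X, u) = 0*3 = 0)
J = 4754 (J = -7 + (-69 + 0)² = -7 + (-69)² = -7 + 4761 = 4754)
Q = -34265
((22856 - 33256)/(37826 + J))/Q = ((22856 - 33256)/(37826 + 4754))/(-34265) = -10400/42580*(-1/34265) = -10400*1/42580*(-1/34265) = -520/2129*(-1/34265) = 104/14590037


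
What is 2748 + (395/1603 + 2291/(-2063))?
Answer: 9084748184/3306989 ≈ 2747.1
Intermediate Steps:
2748 + (395/1603 + 2291/(-2063)) = 2748 + (395*(1/1603) + 2291*(-1/2063)) = 2748 + (395/1603 - 2291/2063) = 2748 - 2857588/3306989 = 9084748184/3306989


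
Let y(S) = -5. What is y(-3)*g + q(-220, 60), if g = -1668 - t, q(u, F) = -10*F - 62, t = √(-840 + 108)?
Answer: 7678 + 10*I*√183 ≈ 7678.0 + 135.28*I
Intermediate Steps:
t = 2*I*√183 (t = √(-732) = 2*I*√183 ≈ 27.056*I)
q(u, F) = -62 - 10*F
g = -1668 - 2*I*√183 ≈ -1668.0 - 27.056*I
y(-3)*g + q(-220, 60) = -5*(-1668 - 2*I*√183) + (-62 - 10*60) = (8340 + 10*I*√183) + (-62 - 600) = (8340 + 10*I*√183) - 662 = 7678 + 10*I*√183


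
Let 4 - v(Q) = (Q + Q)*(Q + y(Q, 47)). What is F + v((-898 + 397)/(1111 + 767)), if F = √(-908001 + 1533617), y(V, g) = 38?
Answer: 4728459/195938 + 4*√39101 ≈ 815.09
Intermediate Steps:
v(Q) = 4 - 2*Q*(38 + Q) (v(Q) = 4 - (Q + Q)*(Q + 38) = 4 - 2*Q*(38 + Q))
F = 4*√39101 (F = √625616 = 4*√39101 ≈ 790.96)
F + v((-898 + 397)/(1111 + 767)) = 4*√39101 + (4 - 76*(-898 + 397)/(1111 + 767) - 2*(-898 + 397)²/(1111 + 767)²) = 4*√39101 + (4 - (-38076)/1878 - 2*(-501/1878)²) = 4*√39101 + (4 - (-38076)/1878 - 2*(-501*1/1878)²) = 4*√39101 + (4 - 76*(-167/626) - 2*(-167/626)²) = 4*√39101 + (4 + 6346/313 - 2*27889/391876) = 4*√39101 + (4 + 6346/313 - 27889/195938) = 4*√39101 + 4728459/195938 = 4728459/195938 + 4*√39101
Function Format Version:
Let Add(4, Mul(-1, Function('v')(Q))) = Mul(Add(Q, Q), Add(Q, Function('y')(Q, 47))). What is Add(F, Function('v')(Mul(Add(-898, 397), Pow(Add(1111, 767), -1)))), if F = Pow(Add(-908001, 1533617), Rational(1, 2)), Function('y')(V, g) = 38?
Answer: Add(Rational(4728459, 195938), Mul(4, Pow(39101, Rational(1, 2)))) ≈ 815.09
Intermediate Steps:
Function('v')(Q) = Add(4, Mul(-2, Q, Add(38, Q))) (Function('v')(Q) = Add(4, Mul(-1, Mul(Add(Q, Q), Add(Q, 38)))) = Add(4, Mul(-1, Mul(Mul(2, Q), Add(38, Q)))) = Add(4, Mul(-1, Mul(2, Q, Add(38, Q)))) = Add(4, Mul(-2, Q, Add(38, Q))))
F = Mul(4, Pow(39101, Rational(1, 2))) (F = Pow(625616, Rational(1, 2)) = Mul(4, Pow(39101, Rational(1, 2))) ≈ 790.96)
Add(F, Function('v')(Mul(Add(-898, 397), Pow(Add(1111, 767), -1)))) = Add(Mul(4, Pow(39101, Rational(1, 2))), Add(4, Mul(-76, Mul(Add(-898, 397), Pow(Add(1111, 767), -1))), Mul(-2, Pow(Mul(Add(-898, 397), Pow(Add(1111, 767), -1)), 2)))) = Add(Mul(4, Pow(39101, Rational(1, 2))), Add(4, Mul(-76, Mul(-501, Pow(1878, -1))), Mul(-2, Pow(Mul(-501, Pow(1878, -1)), 2)))) = Add(Mul(4, Pow(39101, Rational(1, 2))), Add(4, Mul(-76, Mul(-501, Rational(1, 1878))), Mul(-2, Pow(Mul(-501, Rational(1, 1878)), 2)))) = Add(Mul(4, Pow(39101, Rational(1, 2))), Add(4, Mul(-76, Rational(-167, 626)), Mul(-2, Pow(Rational(-167, 626), 2)))) = Add(Mul(4, Pow(39101, Rational(1, 2))), Add(4, Rational(6346, 313), Mul(-2, Rational(27889, 391876)))) = Add(Mul(4, Pow(39101, Rational(1, 2))), Add(4, Rational(6346, 313), Rational(-27889, 195938))) = Add(Mul(4, Pow(39101, Rational(1, 2))), Rational(4728459, 195938)) = Add(Rational(4728459, 195938), Mul(4, Pow(39101, Rational(1, 2))))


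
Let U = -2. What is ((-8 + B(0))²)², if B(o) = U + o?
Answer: 10000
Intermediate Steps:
B(o) = -2 + o
((-8 + B(0))²)² = ((-8 + (-2 + 0))²)² = ((-8 - 2)²)² = ((-10)²)² = 100² = 10000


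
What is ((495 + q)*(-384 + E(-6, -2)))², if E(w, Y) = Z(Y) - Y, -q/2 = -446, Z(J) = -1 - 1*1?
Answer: 283671281664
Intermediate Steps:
Z(J) = -2 (Z(J) = -1 - 1 = -2)
q = 892 (q = -2*(-446) = 892)
E(w, Y) = -2 - Y
((495 + q)*(-384 + E(-6, -2)))² = ((495 + 892)*(-384 + (-2 - 1*(-2))))² = (1387*(-384 + (-2 + 2)))² = (1387*(-384 + 0))² = (1387*(-384))² = (-532608)² = 283671281664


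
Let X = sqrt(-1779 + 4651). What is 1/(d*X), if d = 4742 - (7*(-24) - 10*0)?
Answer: sqrt(718)/7050760 ≈ 3.8004e-6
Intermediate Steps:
X = 2*sqrt(718) (X = sqrt(2872) = 2*sqrt(718) ≈ 53.591)
d = 4910 (d = 4742 - (-168 + 0) = 4742 - 1*(-168) = 4742 + 168 = 4910)
1/(d*X) = 1/(4910*((2*sqrt(718)))) = (sqrt(718)/1436)/4910 = sqrt(718)/7050760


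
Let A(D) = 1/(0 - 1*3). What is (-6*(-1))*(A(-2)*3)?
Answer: -6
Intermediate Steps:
A(D) = -1/3 (A(D) = 1/(0 - 3) = 1/(-3) = -1/3)
(-6*(-1))*(A(-2)*3) = (-6*(-1))*(-1/3*3) = 6*(-1) = -6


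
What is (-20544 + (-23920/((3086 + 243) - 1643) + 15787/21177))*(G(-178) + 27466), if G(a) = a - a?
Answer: -3359968800943186/5950737 ≈ -5.6463e+8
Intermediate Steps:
G(a) = 0
(-20544 + (-23920/((3086 + 243) - 1643) + 15787/21177))*(G(-178) + 27466) = (-20544 + (-23920/((3086 + 243) - 1643) + 15787/21177))*(0 + 27466) = (-20544 + (-23920/(3329 - 1643) + 15787*(1/21177)))*27466 = (-20544 + (-23920/1686 + 15787/21177))*27466 = (-20544 + (-23920*1/1686 + 15787/21177))*27466 = (-20544 + (-11960/843 + 15787/21177))*27466 = (-20544 - 79989493/5950737)*27466 = -122331930421/5950737*27466 = -3359968800943186/5950737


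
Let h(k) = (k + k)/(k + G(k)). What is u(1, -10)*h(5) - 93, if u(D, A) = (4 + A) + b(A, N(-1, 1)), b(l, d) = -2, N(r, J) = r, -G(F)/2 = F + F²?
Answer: -1007/11 ≈ -91.545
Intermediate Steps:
G(F) = -2*F - 2*F² (G(F) = -2*(F + F²) = -2*F - 2*F²)
h(k) = 2*k/(k - 2*k*(1 + k)) (h(k) = (k + k)/(k - 2*k*(1 + k)) = (2*k)/(k - 2*k*(1 + k)) = 2*k/(k - 2*k*(1 + k)))
u(D, A) = 2 + A (u(D, A) = (4 + A) - 2 = 2 + A)
u(1, -10)*h(5) - 93 = (2 - 10)*(-2/(1 + 2*5)) - 93 = -(-16)/(1 + 10) - 93 = -(-16)/11 - 93 = -8*(-2/11) - 93 = 16/11 - 93 = -1007/11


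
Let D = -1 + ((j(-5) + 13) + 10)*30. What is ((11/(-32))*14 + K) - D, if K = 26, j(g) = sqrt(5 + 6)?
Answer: -10685/16 - 30*sqrt(11) ≈ -767.31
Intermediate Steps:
j(g) = sqrt(11)
D = 689 + 30*sqrt(11) (D = -1 + ((sqrt(11) + 13) + 10)*30 = -1 + ((13 + sqrt(11)) + 10)*30 = -1 + (23 + sqrt(11))*30 = -1 + (690 + 30*sqrt(11)) = 689 + 30*sqrt(11) ≈ 788.50)
((11/(-32))*14 + K) - D = ((11/(-32))*14 + 26) - (689 + 30*sqrt(11)) = ((11*(-1/32))*14 + 26) + (-689 - 30*sqrt(11)) = (-11/32*14 + 26) + (-689 - 30*sqrt(11)) = (-77/16 + 26) + (-689 - 30*sqrt(11)) = 339/16 + (-689 - 30*sqrt(11)) = -10685/16 - 30*sqrt(11)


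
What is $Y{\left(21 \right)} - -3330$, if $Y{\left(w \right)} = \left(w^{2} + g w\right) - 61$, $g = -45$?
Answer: $2765$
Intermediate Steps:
$Y{\left(w \right)} = -61 + w^{2} - 45 w$ ($Y{\left(w \right)} = \left(w^{2} - 45 w\right) - 61 = -61 + w^{2} - 45 w$)
$Y{\left(21 \right)} - -3330 = \left(-61 + 21^{2} - 945\right) - -3330 = \left(-61 + 441 - 945\right) + 3330 = -565 + 3330 = 2765$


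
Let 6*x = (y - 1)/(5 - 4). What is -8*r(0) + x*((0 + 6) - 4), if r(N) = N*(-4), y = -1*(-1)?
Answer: 0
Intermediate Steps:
y = 1
r(N) = -4*N
x = 0 (x = ((1 - 1)/(5 - 4))/6 = (0/1)/6 = (0*1)/6 = (1/6)*0 = 0)
-8*r(0) + x*((0 + 6) - 4) = -(-32)*0 + 0*((0 + 6) - 4) = -8*0 + 0*(6 - 4) = 0 + 0*2 = 0 + 0 = 0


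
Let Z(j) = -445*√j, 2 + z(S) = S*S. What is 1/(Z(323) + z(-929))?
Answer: 50767/43810138438 + 445*√323/744772353446 ≈ 1.1695e-6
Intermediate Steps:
z(S) = -2 + S² (z(S) = -2 + S*S = -2 + S²)
1/(Z(323) + z(-929)) = 1/(-445*√323 + (-2 + (-929)²)) = 1/(-445*√323 + (-2 + 863041)) = 1/(-445*√323 + 863039) = 1/(863039 - 445*√323)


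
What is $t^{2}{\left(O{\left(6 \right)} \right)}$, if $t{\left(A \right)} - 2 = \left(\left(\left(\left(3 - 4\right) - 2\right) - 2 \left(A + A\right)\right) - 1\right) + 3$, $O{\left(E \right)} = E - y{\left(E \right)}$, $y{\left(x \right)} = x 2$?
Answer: $625$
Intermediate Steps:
$y{\left(x \right)} = 2 x$
$O{\left(E \right)} = - E$ ($O{\left(E \right)} = E - 2 E = - E$)
$t{\left(A \right)} = 1 - 4 A$ ($t{\left(A \right)} = 2 + \left(\left(\left(\left(\left(3 - 4\right) - 2\right) - 2 \left(A + A\right)\right) - 1\right) + 3\right) = 2 + \left(\left(\left(\left(-1 - 2\right) - 2 \cdot 2 A\right) - 1\right) + 3\right) = 2 + \left(\left(\left(-3 - 4 A\right) - 1\right) + 3\right) = 2 + \left(\left(-4 - 4 A\right) + 3\right) = 2 - \left(1 + 4 A\right) = 1 - 4 A$)
$t^{2}{\left(O{\left(6 \right)} \right)} = \left(1 - 4 \left(\left(-1\right) 6\right)\right)^{2} = \left(1 - -24\right)^{2} = \left(1 + 24\right)^{2} = 25^{2} = 625$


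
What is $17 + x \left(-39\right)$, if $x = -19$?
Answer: $758$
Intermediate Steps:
$17 + x \left(-39\right) = 17 - -741 = 17 + 741 = 758$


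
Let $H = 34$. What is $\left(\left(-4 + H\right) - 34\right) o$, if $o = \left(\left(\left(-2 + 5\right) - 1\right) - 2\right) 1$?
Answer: $0$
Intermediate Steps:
$o = 0$ ($o = \left(\left(3 - 1\right) - 2\right) 1 = \left(2 - 2\right) 1 = 0 \cdot 1 = 0$)
$\left(\left(-4 + H\right) - 34\right) o = \left(\left(-4 + 34\right) - 34\right) 0 = \left(30 - 34\right) 0 = \left(-4\right) 0 = 0$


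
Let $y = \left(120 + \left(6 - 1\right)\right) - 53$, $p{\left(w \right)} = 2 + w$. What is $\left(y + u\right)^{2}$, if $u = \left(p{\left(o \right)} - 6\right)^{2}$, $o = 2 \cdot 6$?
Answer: $18496$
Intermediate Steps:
$o = 12$
$u = 64$ ($u = \left(\left(2 + 12\right) - 6\right)^{2} = \left(14 - 6\right)^{2} = 8^{2} = 64$)
$y = 72$ ($y = \left(120 + 5\right) - 53 = 125 - 53 = 72$)
$\left(y + u\right)^{2} = \left(72 + 64\right)^{2} = 136^{2} = 18496$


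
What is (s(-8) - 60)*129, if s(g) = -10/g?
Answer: -30315/4 ≈ -7578.8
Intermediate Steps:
(s(-8) - 60)*129 = (-10/(-8) - 60)*129 = (-10*(-1/8) - 60)*129 = (5/4 - 60)*129 = -235/4*129 = -30315/4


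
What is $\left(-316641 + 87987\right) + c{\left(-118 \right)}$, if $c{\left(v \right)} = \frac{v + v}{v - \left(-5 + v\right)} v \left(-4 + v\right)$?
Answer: $- \frac{4540726}{5} \approx -9.0815 \cdot 10^{5}$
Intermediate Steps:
$c{\left(v \right)} = \frac{2 v^{2} \left(-4 + v\right)}{5}$ ($c{\left(v \right)} = \frac{2 v}{5} v \left(-4 + v\right) = \frac{2 v^{2}}{5} \left(-4 + v\right) = \frac{2 v^{2} \left(-4 + v\right)}{5}$)
$\left(-316641 + 87987\right) + c{\left(-118 \right)} = \left(-316641 + 87987\right) + \frac{2 \left(-118\right)^{2} \left(-4 - 118\right)}{5} = -228654 + \frac{2}{5} \cdot 13924 \left(-122\right) = -228654 - \frac{3397456}{5} = - \frac{4540726}{5}$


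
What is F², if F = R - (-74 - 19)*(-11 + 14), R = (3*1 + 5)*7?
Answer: 112225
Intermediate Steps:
R = 56 (R = (3 + 5)*7 = 8*7 = 56)
F = 335 (F = 56 - (-74 - 19)*(-11 + 14) = 56 - (-93)*3 = 56 - 1*(-279) = 56 + 279 = 335)
F² = 335² = 112225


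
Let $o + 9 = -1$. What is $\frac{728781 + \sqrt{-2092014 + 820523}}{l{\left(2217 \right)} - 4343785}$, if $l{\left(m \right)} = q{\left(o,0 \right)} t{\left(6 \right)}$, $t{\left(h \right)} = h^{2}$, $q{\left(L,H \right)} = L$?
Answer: $- \frac{728781}{4344145} - \frac{i \sqrt{1271491}}{4344145} \approx -0.16776 - 0.00025957 i$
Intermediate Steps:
$o = -10$ ($o = -9 - 1 = -10$)
$l{\left(m \right)} = -360$ ($l{\left(m \right)} = - 10 \cdot 6^{2} = \left(-10\right) 36 = -360$)
$\frac{728781 + \sqrt{-2092014 + 820523}}{l{\left(2217 \right)} - 4343785} = \frac{728781 + \sqrt{-2092014 + 820523}}{-360 - 4343785} = \frac{728781 + \sqrt{-1271491}}{-4344145} = \left(728781 + i \sqrt{1271491}\right) \left(- \frac{1}{4344145}\right) = - \frac{728781}{4344145} - \frac{i \sqrt{1271491}}{4344145}$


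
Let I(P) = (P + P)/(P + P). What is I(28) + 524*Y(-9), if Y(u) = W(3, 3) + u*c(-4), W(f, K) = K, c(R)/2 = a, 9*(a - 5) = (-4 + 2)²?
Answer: -49779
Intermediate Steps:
a = 49/9 (a = 5 + (-4 + 2)²/9 = 5 + (⅑)*(-2)² = 5 + (⅑)*4 = 5 + 4/9 = 49/9 ≈ 5.4444)
I(P) = 1 (I(P) = (2*P)/((2*P)) = (2*P)*(1/(2*P)) = 1)
c(R) = 98/9 (c(R) = 2*(49/9) = 98/9)
Y(u) = 3 + 98*u/9 (Y(u) = 3 + u*(98/9) = 3 + 98*u/9)
I(28) + 524*Y(-9) = 1 + 524*(3 + (98/9)*(-9)) = 1 + 524*(3 - 98) = 1 + 524*(-95) = 1 - 49780 = -49779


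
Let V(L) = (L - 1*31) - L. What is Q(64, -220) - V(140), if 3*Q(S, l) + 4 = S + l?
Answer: -67/3 ≈ -22.333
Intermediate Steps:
Q(S, l) = -4/3 + S/3 + l/3 (Q(S, l) = -4/3 + (S + l)/3 = -4/3 + (S/3 + l/3) = -4/3 + S/3 + l/3)
V(L) = -31 (V(L) = (L - 31) - L = (-31 + L) - L = -31)
Q(64, -220) - V(140) = (-4/3 + (⅓)*64 + (⅓)*(-220)) - 1*(-31) = (-4/3 + 64/3 - 220/3) + 31 = -160/3 + 31 = -67/3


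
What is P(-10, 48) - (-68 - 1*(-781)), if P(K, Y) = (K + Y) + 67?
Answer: -608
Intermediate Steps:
P(K, Y) = 67 + K + Y
P(-10, 48) - (-68 - 1*(-781)) = (67 - 10 + 48) - (-68 - 1*(-781)) = 105 - (-68 + 781) = 105 - 1*713 = 105 - 713 = -608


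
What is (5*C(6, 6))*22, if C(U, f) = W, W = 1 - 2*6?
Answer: -1210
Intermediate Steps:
W = -11 (W = 1 - 12 = -11)
C(U, f) = -11
(5*C(6, 6))*22 = (5*(-11))*22 = -55*22 = -1210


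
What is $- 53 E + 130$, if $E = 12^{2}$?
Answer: $-7502$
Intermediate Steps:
$E = 144$
$- 53 E + 130 = \left(-53\right) 144 + 130 = -7632 + 130 = -7502$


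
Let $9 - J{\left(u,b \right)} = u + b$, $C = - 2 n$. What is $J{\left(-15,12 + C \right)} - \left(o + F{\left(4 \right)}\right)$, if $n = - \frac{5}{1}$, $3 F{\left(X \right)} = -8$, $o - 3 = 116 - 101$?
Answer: $- \frac{40}{3} \approx -13.333$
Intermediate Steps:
$o = 18$ ($o = 3 + \left(116 - 101\right) = 3 + 15 = 18$)
$F{\left(X \right)} = - \frac{8}{3}$ ($F{\left(X \right)} = \frac{1}{3} \left(-8\right) = - \frac{8}{3}$)
$n = -5$ ($n = \left(-5\right) 1 = -5$)
$C = 10$ ($C = \left(-2\right) \left(-5\right) = 10$)
$J{\left(u,b \right)} = 9 - b - u$ ($J{\left(u,b \right)} = 9 - \left(u + b\right) = 9 - \left(b + u\right) = 9 - b - u$)
$J{\left(-15,12 + C \right)} - \left(o + F{\left(4 \right)}\right) = \left(9 - \left(12 + 10\right) - -15\right) - \left(18 - \frac{8}{3}\right) = \left(9 - 22 + 15\right) - \frac{46}{3} = 2 - \frac{46}{3} = - \frac{40}{3}$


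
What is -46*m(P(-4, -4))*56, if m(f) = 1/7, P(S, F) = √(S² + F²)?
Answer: -368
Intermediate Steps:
P(S, F) = √(F² + S²)
m(f) = ⅐
-46*m(P(-4, -4))*56 = -46*⅐*56 = -46/7*56 = -368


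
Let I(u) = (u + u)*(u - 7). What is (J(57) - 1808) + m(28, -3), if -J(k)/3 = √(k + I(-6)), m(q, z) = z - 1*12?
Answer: -1823 - 3*√213 ≈ -1866.8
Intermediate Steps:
I(u) = 2*u*(-7 + u) (I(u) = (2*u)*(-7 + u) = 2*u*(-7 + u))
m(q, z) = -12 + z (m(q, z) = z - 12 = -12 + z)
J(k) = -3*√(156 + k) (J(k) = -3*√(k + 2*(-6)*(-7 - 6)) = -3*√(k + 2*(-6)*(-13)) = -3*√(k + 156) = -3*√(156 + k))
(J(57) - 1808) + m(28, -3) = (-3*√(156 + 57) - 1808) + (-12 - 3) = (-3*√213 - 1808) - 15 = (-1808 - 3*√213) - 15 = -1823 - 3*√213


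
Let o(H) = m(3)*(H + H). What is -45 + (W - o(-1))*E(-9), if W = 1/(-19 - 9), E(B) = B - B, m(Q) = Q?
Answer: -45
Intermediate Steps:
o(H) = 6*H (o(H) = 3*(H + H) = 3*(2*H) = 6*H)
E(B) = 0
W = -1/28 (W = 1/(-28) = -1/28 ≈ -0.035714)
-45 + (W - o(-1))*E(-9) = -45 + (-1/28 - 6*(-1))*0 = -45 + (-1/28 - 1*(-6))*0 = -45 + (-1/28 + 6)*0 = -45 + (167/28)*0 = -45 + 0 = -45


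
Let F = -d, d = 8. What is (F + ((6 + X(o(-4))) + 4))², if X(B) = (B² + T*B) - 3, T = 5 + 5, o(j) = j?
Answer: 625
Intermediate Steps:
T = 10
X(B) = -3 + B² + 10*B (X(B) = (B² + 10*B) - 3 = -3 + B² + 10*B)
F = -8 (F = -1*8 = -8)
(F + ((6 + X(o(-4))) + 4))² = (-8 + ((6 + (-3 + (-4)² + 10*(-4))) + 4))² = (-8 + ((6 + (-3 + 16 - 40)) + 4))² = (-8 + ((6 - 27) + 4))² = (-8 + (-21 + 4))² = (-8 - 17)² = (-25)² = 625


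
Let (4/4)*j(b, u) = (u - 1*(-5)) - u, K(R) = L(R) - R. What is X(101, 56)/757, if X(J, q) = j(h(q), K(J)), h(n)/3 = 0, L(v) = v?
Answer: 5/757 ≈ 0.0066050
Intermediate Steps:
K(R) = 0 (K(R) = R - R = 0)
h(n) = 0 (h(n) = 3*0 = 0)
j(b, u) = 5 (j(b, u) = (u - 1*(-5)) - u = (u + 5) - u = (5 + u) - u = 5)
X(J, q) = 5
X(101, 56)/757 = 5/757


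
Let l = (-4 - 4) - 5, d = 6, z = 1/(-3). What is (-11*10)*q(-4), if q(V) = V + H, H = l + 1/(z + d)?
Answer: 31460/17 ≈ 1850.6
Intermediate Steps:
z = -1/3 ≈ -0.33333
l = -13 (l = -8 - 5 = -13)
H = -218/17 (H = -13 + 1/(-1/3 + 6) = -13 + 1/(17/3) = -13 + 3/17 = -218/17 ≈ -12.824)
q(V) = -218/17 + V (q(V) = V - 218/17 = -218/17 + V)
(-11*10)*q(-4) = (-11*10)*(-218/17 - 4) = -110*(-286/17) = 31460/17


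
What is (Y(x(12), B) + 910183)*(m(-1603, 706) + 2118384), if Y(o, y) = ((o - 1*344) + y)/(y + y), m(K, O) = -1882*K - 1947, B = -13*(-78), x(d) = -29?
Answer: 9475279485794495/2028 ≈ 4.6722e+12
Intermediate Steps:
B = 1014
m(K, O) = -1947 - 1882*K
Y(o, y) = (-344 + o + y)/(2*y) (Y(o, y) = ((o - 344) + y)/((2*y)) = ((-344 + o) + y)*(1/(2*y)) = (-344 + o + y)*(1/(2*y)) = (-344 + o + y)/(2*y))
(Y(x(12), B) + 910183)*(m(-1603, 706) + 2118384) = ((½)*(-344 - 29 + 1014)/1014 + 910183)*((-1947 - 1882*(-1603)) + 2118384) = ((½)*(1/1014)*641 + 910183)*((-1947 + 3016846) + 2118384) = (641/2028 + 910183)*(3014899 + 2118384) = (1845851765/2028)*5133283 = 9475279485794495/2028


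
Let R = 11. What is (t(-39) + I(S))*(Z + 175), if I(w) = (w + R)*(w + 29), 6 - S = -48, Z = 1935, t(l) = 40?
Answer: 11467850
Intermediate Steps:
S = 54 (S = 6 - 1*(-48) = 6 + 48 = 54)
I(w) = (11 + w)*(29 + w) (I(w) = (w + 11)*(w + 29) = (11 + w)*(29 + w))
(t(-39) + I(S))*(Z + 175) = (40 + (319 + 54² + 40*54))*(1935 + 175) = (40 + (319 + 2916 + 2160))*2110 = (40 + 5395)*2110 = 5435*2110 = 11467850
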